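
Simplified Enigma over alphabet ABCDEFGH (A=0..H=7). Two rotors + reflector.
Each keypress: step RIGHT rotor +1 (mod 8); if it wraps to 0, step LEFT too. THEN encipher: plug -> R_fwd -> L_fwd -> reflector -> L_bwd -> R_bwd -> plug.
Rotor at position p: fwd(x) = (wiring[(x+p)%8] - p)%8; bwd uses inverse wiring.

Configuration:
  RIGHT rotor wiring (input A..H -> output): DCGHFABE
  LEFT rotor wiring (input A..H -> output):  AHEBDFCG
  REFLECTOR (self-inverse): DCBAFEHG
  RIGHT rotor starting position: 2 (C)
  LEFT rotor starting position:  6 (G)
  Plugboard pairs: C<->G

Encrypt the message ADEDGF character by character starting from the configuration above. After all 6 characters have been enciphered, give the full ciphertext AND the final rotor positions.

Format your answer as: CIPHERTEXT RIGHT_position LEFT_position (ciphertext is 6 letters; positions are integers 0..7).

Answer: CFFCHG 0 7

Derivation:
Char 1 ('A'): step: R->3, L=6; A->plug->A->R->E->L->G->refl->H->L'->H->R'->G->plug->C
Char 2 ('D'): step: R->4, L=6; D->plug->D->R->A->L->E->refl->F->L'->G->R'->F->plug->F
Char 3 ('E'): step: R->5, L=6; E->plug->E->R->F->L->D->refl->A->L'->B->R'->F->plug->F
Char 4 ('D'): step: R->6, L=6; D->plug->D->R->E->L->G->refl->H->L'->H->R'->G->plug->C
Char 5 ('G'): step: R->7, L=6; G->plug->C->R->D->L->B->refl->C->L'->C->R'->H->plug->H
Char 6 ('F'): step: R->0, L->7 (L advanced); F->plug->F->R->A->L->H->refl->G->L'->G->R'->C->plug->G
Final: ciphertext=CFFCHG, RIGHT=0, LEFT=7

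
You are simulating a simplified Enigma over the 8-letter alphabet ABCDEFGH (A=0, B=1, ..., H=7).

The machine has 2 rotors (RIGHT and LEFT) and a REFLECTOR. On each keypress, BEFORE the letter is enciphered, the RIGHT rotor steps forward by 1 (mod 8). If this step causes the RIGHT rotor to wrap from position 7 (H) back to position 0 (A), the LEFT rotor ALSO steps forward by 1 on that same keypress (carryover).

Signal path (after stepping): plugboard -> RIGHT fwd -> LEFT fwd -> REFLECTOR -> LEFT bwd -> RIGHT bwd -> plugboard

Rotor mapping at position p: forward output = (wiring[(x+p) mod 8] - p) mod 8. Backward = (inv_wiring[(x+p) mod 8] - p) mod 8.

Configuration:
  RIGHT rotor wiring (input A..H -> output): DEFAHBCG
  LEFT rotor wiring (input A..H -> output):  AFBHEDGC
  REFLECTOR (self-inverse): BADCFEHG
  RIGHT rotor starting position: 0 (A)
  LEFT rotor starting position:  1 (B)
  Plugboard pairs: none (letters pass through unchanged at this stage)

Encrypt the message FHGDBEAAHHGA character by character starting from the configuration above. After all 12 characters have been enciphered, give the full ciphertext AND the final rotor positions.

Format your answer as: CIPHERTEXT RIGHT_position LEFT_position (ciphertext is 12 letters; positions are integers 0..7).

Char 1 ('F'): step: R->1, L=1; F->plug->F->R->B->L->A->refl->B->L'->G->R'->D->plug->D
Char 2 ('H'): step: R->2, L=1; H->plug->H->R->C->L->G->refl->H->L'->H->R'->D->plug->D
Char 3 ('G'): step: R->3, L=1; G->plug->G->R->B->L->A->refl->B->L'->G->R'->C->plug->C
Char 4 ('D'): step: R->4, L=1; D->plug->D->R->C->L->G->refl->H->L'->H->R'->E->plug->E
Char 5 ('B'): step: R->5, L=1; B->plug->B->R->F->L->F->refl->E->L'->A->R'->F->plug->F
Char 6 ('E'): step: R->6, L=1; E->plug->E->R->H->L->H->refl->G->L'->C->R'->F->plug->F
Char 7 ('A'): step: R->7, L=1; A->plug->A->R->H->L->H->refl->G->L'->C->R'->G->plug->G
Char 8 ('A'): step: R->0, L->2 (L advanced); A->plug->A->R->D->L->B->refl->A->L'->F->R'->C->plug->C
Char 9 ('H'): step: R->1, L=2; H->plug->H->R->C->L->C->refl->D->L'->H->R'->C->plug->C
Char 10 ('H'): step: R->2, L=2; H->plug->H->R->C->L->C->refl->D->L'->H->R'->D->plug->D
Char 11 ('G'): step: R->3, L=2; G->plug->G->R->B->L->F->refl->E->L'->E->R'->B->plug->B
Char 12 ('A'): step: R->4, L=2; A->plug->A->R->D->L->B->refl->A->L'->F->R'->B->plug->B
Final: ciphertext=DDCEFFGCCDBB, RIGHT=4, LEFT=2

Answer: DDCEFFGCCDBB 4 2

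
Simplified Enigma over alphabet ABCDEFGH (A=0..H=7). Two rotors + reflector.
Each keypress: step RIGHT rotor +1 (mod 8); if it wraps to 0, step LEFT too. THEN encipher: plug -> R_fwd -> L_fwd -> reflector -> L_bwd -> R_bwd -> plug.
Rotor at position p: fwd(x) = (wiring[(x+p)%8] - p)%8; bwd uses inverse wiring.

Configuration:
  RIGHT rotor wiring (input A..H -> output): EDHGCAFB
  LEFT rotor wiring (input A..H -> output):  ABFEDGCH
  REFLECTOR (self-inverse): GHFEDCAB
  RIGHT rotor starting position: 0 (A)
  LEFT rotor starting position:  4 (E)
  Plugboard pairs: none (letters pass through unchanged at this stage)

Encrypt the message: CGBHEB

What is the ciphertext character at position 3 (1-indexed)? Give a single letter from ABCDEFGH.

Char 1 ('C'): step: R->1, L=4; C->plug->C->R->F->L->F->refl->C->L'->B->R'->D->plug->D
Char 2 ('G'): step: R->2, L=4; G->plug->G->R->C->L->G->refl->A->L'->H->R'->F->plug->F
Char 3 ('B'): step: R->3, L=4; B->plug->B->R->H->L->A->refl->G->L'->C->R'->D->plug->D

D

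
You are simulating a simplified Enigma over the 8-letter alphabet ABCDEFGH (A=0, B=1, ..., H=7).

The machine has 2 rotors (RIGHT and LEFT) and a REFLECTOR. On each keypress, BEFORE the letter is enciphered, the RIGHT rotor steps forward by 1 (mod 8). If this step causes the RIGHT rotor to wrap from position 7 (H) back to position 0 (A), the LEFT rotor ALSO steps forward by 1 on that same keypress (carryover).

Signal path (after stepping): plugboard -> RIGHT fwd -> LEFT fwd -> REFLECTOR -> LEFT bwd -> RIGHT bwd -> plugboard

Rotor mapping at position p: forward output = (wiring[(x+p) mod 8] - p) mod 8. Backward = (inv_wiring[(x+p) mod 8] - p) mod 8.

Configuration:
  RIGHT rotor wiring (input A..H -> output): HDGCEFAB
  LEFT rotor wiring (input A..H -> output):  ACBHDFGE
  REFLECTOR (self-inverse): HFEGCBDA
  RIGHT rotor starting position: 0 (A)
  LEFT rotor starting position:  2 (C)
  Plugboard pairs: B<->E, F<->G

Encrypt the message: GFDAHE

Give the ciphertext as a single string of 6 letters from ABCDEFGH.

Answer: FAGGAF

Derivation:
Char 1 ('G'): step: R->1, L=2; G->plug->F->R->H->L->A->refl->H->L'->A->R'->G->plug->F
Char 2 ('F'): step: R->2, L=2; F->plug->G->R->F->L->C->refl->E->L'->E->R'->A->plug->A
Char 3 ('D'): step: R->3, L=2; D->plug->D->R->F->L->C->refl->E->L'->E->R'->F->plug->G
Char 4 ('A'): step: R->4, L=2; A->plug->A->R->A->L->H->refl->A->L'->H->R'->F->plug->G
Char 5 ('H'): step: R->5, L=2; H->plug->H->R->H->L->A->refl->H->L'->A->R'->A->plug->A
Char 6 ('E'): step: R->6, L=2; E->plug->B->R->D->L->D->refl->G->L'->G->R'->G->plug->F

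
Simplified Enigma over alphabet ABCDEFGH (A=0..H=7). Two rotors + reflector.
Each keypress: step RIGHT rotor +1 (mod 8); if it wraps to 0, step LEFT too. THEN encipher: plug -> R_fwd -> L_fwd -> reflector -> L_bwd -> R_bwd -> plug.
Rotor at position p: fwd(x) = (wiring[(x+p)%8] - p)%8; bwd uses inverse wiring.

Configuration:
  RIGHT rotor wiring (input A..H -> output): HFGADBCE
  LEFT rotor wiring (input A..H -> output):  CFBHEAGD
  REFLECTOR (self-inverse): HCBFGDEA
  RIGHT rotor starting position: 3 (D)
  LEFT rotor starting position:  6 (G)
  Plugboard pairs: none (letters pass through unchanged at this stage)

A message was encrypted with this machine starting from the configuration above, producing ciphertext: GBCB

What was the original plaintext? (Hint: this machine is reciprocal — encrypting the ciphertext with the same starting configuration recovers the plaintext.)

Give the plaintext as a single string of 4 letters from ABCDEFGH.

Char 1 ('G'): step: R->4, L=6; G->plug->G->R->C->L->E->refl->G->L'->G->R'->C->plug->C
Char 2 ('B'): step: R->5, L=6; B->plug->B->R->F->L->B->refl->C->L'->H->R'->C->plug->C
Char 3 ('C'): step: R->6, L=6; C->plug->C->R->B->L->F->refl->D->L'->E->R'->A->plug->A
Char 4 ('B'): step: R->7, L=6; B->plug->B->R->A->L->A->refl->H->L'->D->R'->H->plug->H

Answer: CCAH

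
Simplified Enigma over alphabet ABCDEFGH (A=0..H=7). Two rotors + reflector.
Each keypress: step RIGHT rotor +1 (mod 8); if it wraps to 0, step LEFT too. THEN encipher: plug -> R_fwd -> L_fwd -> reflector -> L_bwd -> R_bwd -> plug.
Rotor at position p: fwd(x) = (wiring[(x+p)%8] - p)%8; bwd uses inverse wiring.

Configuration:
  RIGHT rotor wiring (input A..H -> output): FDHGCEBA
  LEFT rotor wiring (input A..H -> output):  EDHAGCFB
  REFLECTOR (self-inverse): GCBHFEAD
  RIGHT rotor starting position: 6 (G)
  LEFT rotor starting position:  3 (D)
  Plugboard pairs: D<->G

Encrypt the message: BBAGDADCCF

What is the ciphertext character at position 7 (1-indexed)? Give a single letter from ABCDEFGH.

Char 1 ('B'): step: R->7, L=3; B->plug->B->R->G->L->A->refl->G->L'->E->R'->C->plug->C
Char 2 ('B'): step: R->0, L->4 (L advanced); B->plug->B->R->D->L->F->refl->E->L'->H->R'->C->plug->C
Char 3 ('A'): step: R->1, L=4; A->plug->A->R->C->L->B->refl->C->L'->A->R'->F->plug->F
Char 4 ('G'): step: R->2, L=4; G->plug->D->R->C->L->B->refl->C->L'->A->R'->C->plug->C
Char 5 ('D'): step: R->3, L=4; D->plug->G->R->A->L->C->refl->B->L'->C->R'->F->plug->F
Char 6 ('A'): step: R->4, L=4; A->plug->A->R->G->L->D->refl->H->L'->F->R'->C->plug->C
Char 7 ('D'): step: R->5, L=4; D->plug->G->R->B->L->G->refl->A->L'->E->R'->B->plug->B

B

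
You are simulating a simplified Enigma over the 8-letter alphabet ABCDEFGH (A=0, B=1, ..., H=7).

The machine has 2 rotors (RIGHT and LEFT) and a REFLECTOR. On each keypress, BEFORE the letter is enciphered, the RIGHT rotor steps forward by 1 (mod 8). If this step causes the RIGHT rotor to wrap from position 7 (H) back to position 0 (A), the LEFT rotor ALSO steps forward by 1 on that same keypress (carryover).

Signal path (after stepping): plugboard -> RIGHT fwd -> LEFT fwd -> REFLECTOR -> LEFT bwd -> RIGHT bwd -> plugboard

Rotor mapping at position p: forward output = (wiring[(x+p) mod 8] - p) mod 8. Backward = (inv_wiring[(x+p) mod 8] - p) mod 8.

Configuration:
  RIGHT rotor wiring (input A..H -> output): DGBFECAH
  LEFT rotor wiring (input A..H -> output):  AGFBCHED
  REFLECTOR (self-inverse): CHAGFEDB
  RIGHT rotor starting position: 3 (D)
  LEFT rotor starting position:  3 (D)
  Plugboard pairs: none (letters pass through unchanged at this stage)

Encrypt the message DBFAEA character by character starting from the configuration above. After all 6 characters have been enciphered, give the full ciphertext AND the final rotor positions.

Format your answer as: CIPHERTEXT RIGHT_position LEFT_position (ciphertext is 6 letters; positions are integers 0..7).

Char 1 ('D'): step: R->4, L=3; D->plug->D->R->D->L->B->refl->H->L'->B->R'->H->plug->H
Char 2 ('B'): step: R->5, L=3; B->plug->B->R->D->L->B->refl->H->L'->B->R'->E->plug->E
Char 3 ('F'): step: R->6, L=3; F->plug->F->R->H->L->C->refl->A->L'->E->R'->H->plug->H
Char 4 ('A'): step: R->7, L=3; A->plug->A->R->A->L->G->refl->D->L'->G->R'->E->plug->E
Char 5 ('E'): step: R->0, L->4 (L advanced); E->plug->E->R->E->L->E->refl->F->L'->H->R'->H->plug->H
Char 6 ('A'): step: R->1, L=4; A->plug->A->R->F->L->C->refl->A->L'->C->R'->H->plug->H
Final: ciphertext=HEHEHH, RIGHT=1, LEFT=4

Answer: HEHEHH 1 4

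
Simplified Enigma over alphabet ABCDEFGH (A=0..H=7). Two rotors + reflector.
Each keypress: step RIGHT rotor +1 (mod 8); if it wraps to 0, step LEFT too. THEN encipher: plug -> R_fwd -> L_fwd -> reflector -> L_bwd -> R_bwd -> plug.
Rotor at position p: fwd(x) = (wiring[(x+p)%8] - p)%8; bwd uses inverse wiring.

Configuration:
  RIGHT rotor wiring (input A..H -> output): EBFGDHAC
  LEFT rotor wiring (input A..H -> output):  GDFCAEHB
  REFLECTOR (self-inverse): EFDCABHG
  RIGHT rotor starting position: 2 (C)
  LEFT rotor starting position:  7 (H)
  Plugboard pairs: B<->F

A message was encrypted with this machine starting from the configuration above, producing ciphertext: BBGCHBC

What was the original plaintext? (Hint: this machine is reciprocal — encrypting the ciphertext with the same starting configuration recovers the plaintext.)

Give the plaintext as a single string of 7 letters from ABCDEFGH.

Answer: ADFGAHF

Derivation:
Char 1 ('B'): step: R->3, L=7; B->plug->F->R->B->L->H->refl->G->L'->D->R'->A->plug->A
Char 2 ('B'): step: R->4, L=7; B->plug->F->R->F->L->B->refl->F->L'->G->R'->D->plug->D
Char 3 ('G'): step: R->5, L=7; G->plug->G->R->B->L->H->refl->G->L'->D->R'->B->plug->F
Char 4 ('C'): step: R->6, L=7; C->plug->C->R->G->L->F->refl->B->L'->F->R'->G->plug->G
Char 5 ('H'): step: R->7, L=7; H->plug->H->R->B->L->H->refl->G->L'->D->R'->A->plug->A
Char 6 ('B'): step: R->0, L->0 (L advanced); B->plug->F->R->H->L->B->refl->F->L'->C->R'->H->plug->H
Char 7 ('C'): step: R->1, L=0; C->plug->C->R->F->L->E->refl->A->L'->E->R'->B->plug->F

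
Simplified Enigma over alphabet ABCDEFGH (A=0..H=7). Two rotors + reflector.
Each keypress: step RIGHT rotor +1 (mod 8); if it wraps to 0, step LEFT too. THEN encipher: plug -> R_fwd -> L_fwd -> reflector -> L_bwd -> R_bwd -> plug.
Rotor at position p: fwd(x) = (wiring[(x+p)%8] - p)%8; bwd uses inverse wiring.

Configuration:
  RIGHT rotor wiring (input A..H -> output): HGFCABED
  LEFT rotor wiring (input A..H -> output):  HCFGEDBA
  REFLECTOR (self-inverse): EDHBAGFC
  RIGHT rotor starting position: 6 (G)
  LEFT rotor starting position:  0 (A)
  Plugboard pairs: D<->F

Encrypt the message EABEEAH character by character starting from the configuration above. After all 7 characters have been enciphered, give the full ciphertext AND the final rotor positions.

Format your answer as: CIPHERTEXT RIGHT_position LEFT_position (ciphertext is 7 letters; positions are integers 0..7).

Answer: GFHFGHD 5 1

Derivation:
Char 1 ('E'): step: R->7, L=0; E->plug->E->R->D->L->G->refl->F->L'->C->R'->G->plug->G
Char 2 ('A'): step: R->0, L->1 (L advanced); A->plug->A->R->H->L->G->refl->F->L'->C->R'->D->plug->F
Char 3 ('B'): step: R->1, L=1; B->plug->B->R->E->L->C->refl->H->L'->G->R'->H->plug->H
Char 4 ('E'): step: R->2, L=1; E->plug->E->R->C->L->F->refl->G->L'->H->R'->D->plug->F
Char 5 ('E'): step: R->3, L=1; E->plug->E->R->A->L->B->refl->D->L'->D->R'->G->plug->G
Char 6 ('A'): step: R->4, L=1; A->plug->A->R->E->L->C->refl->H->L'->G->R'->H->plug->H
Char 7 ('H'): step: R->5, L=1; H->plug->H->R->D->L->D->refl->B->L'->A->R'->F->plug->D
Final: ciphertext=GFHFGHD, RIGHT=5, LEFT=1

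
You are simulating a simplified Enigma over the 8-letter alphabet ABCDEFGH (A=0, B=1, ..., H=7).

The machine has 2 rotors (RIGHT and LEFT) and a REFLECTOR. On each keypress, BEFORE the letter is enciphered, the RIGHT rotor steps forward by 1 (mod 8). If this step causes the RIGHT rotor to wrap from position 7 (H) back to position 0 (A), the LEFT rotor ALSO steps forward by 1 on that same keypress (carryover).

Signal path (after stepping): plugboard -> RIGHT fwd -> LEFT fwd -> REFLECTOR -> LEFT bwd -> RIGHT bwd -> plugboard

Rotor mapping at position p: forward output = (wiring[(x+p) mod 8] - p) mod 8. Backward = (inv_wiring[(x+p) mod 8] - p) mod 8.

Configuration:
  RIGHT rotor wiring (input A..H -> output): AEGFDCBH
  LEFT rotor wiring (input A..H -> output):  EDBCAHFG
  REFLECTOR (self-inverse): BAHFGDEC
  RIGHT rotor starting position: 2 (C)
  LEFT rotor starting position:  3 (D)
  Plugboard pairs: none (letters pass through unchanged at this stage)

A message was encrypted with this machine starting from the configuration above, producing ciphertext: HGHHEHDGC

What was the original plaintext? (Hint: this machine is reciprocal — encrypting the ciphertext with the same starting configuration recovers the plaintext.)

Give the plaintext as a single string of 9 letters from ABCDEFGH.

Char 1 ('H'): step: R->3, L=3; H->plug->H->R->D->L->C->refl->H->L'->A->R'->B->plug->B
Char 2 ('G'): step: R->4, L=3; G->plug->G->R->C->L->E->refl->G->L'->H->R'->A->plug->A
Char 3 ('H'): step: R->5, L=3; H->plug->H->R->G->L->A->refl->B->L'->F->R'->A->plug->A
Char 4 ('H'): step: R->6, L=3; H->plug->H->R->E->L->D->refl->F->L'->B->R'->B->plug->B
Char 5 ('E'): step: R->7, L=3; E->plug->E->R->G->L->A->refl->B->L'->F->R'->C->plug->C
Char 6 ('H'): step: R->0, L->4 (L advanced); H->plug->H->R->H->L->G->refl->E->L'->A->R'->A->plug->A
Char 7 ('D'): step: R->1, L=4; D->plug->D->R->C->L->B->refl->A->L'->E->R'->C->plug->C
Char 8 ('G'): step: R->2, L=4; G->plug->G->R->G->L->F->refl->D->L'->B->R'->C->plug->C
Char 9 ('C'): step: R->3, L=4; C->plug->C->R->H->L->G->refl->E->L'->A->R'->B->plug->B

Answer: BAABCACCB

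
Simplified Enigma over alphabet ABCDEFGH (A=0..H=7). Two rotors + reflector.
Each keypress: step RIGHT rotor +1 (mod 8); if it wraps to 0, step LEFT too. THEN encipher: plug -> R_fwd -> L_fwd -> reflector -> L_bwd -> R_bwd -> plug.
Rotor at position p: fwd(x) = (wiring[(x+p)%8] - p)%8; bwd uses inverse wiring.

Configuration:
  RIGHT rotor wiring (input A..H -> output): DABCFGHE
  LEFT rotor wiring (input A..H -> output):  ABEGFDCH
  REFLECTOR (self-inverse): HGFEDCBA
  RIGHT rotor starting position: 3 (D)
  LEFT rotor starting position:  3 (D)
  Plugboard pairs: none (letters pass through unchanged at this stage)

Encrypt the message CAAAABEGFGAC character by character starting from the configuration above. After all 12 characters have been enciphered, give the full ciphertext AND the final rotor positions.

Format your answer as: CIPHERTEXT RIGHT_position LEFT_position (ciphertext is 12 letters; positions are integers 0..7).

Answer: BGCCHHAACCBF 7 4

Derivation:
Char 1 ('C'): step: R->4, L=3; C->plug->C->R->D->L->H->refl->A->L'->C->R'->B->plug->B
Char 2 ('A'): step: R->5, L=3; A->plug->A->R->B->L->C->refl->F->L'->F->R'->G->plug->G
Char 3 ('A'): step: R->6, L=3; A->plug->A->R->B->L->C->refl->F->L'->F->R'->C->plug->C
Char 4 ('A'): step: R->7, L=3; A->plug->A->R->F->L->F->refl->C->L'->B->R'->C->plug->C
Char 5 ('A'): step: R->0, L->4 (L advanced); A->plug->A->R->D->L->D->refl->E->L'->E->R'->H->plug->H
Char 6 ('B'): step: R->1, L=4; B->plug->B->R->A->L->B->refl->G->L'->C->R'->H->plug->H
Char 7 ('E'): step: R->2, L=4; E->plug->E->R->F->L->F->refl->C->L'->H->R'->A->plug->A
Char 8 ('G'): step: R->3, L=4; G->plug->G->R->F->L->F->refl->C->L'->H->R'->A->plug->A
Char 9 ('F'): step: R->4, L=4; F->plug->F->R->E->L->E->refl->D->L'->D->R'->C->plug->C
Char 10 ('G'): step: R->5, L=4; G->plug->G->R->F->L->F->refl->C->L'->H->R'->C->plug->C
Char 11 ('A'): step: R->6, L=4; A->plug->A->R->B->L->H->refl->A->L'->G->R'->B->plug->B
Char 12 ('C'): step: R->7, L=4; C->plug->C->R->B->L->H->refl->A->L'->G->R'->F->plug->F
Final: ciphertext=BGCCHHAACCBF, RIGHT=7, LEFT=4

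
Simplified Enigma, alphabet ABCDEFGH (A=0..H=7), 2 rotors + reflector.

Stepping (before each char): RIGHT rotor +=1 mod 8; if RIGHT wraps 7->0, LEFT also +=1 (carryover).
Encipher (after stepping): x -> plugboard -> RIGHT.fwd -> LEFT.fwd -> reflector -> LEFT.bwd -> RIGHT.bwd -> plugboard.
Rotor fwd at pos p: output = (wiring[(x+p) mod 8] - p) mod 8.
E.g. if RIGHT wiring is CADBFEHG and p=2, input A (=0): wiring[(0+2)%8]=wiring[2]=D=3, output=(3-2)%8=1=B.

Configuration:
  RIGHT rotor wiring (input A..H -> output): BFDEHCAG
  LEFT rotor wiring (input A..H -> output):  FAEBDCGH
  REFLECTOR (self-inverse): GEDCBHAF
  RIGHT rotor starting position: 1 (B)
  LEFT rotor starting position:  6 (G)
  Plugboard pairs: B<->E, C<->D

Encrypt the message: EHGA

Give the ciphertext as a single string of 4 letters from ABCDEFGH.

Answer: BEFE

Derivation:
Char 1 ('E'): step: R->2, L=6; E->plug->B->R->C->L->H->refl->F->L'->G->R'->E->plug->B
Char 2 ('H'): step: R->3, L=6; H->plug->H->R->A->L->A->refl->G->L'->E->R'->B->plug->E
Char 3 ('G'): step: R->4, L=6; G->plug->G->R->H->L->E->refl->B->L'->B->R'->F->plug->F
Char 4 ('A'): step: R->5, L=6; A->plug->A->R->F->L->D->refl->C->L'->D->R'->B->plug->E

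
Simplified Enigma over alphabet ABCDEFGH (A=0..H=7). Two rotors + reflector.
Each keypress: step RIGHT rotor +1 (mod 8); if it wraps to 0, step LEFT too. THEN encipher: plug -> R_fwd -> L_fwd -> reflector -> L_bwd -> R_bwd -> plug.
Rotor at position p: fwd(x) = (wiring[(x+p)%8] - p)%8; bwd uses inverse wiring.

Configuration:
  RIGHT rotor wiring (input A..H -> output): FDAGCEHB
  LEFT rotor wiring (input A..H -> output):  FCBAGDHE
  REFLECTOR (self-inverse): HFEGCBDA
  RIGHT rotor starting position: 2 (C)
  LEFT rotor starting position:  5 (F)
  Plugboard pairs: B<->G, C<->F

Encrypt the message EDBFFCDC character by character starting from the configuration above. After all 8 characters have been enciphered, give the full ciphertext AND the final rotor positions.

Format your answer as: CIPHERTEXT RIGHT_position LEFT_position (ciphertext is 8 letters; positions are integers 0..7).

Answer: BEHBEHHF 2 6

Derivation:
Char 1 ('E'): step: R->3, L=5; E->plug->E->R->G->L->D->refl->G->L'->A->R'->G->plug->B
Char 2 ('D'): step: R->4, L=5; D->plug->D->R->F->L->E->refl->C->L'->B->R'->E->plug->E
Char 3 ('B'): step: R->5, L=5; B->plug->G->R->B->L->C->refl->E->L'->F->R'->H->plug->H
Char 4 ('F'): step: R->6, L=5; F->plug->C->R->H->L->B->refl->F->L'->E->R'->G->plug->B
Char 5 ('F'): step: R->7, L=5; F->plug->C->R->E->L->F->refl->B->L'->H->R'->E->plug->E
Char 6 ('C'): step: R->0, L->6 (L advanced); C->plug->F->R->E->L->D->refl->G->L'->B->R'->H->plug->H
Char 7 ('D'): step: R->1, L=6; D->plug->D->R->B->L->G->refl->D->L'->E->R'->H->plug->H
Char 8 ('C'): step: R->2, L=6; C->plug->F->R->H->L->F->refl->B->L'->A->R'->C->plug->F
Final: ciphertext=BEHBEHHF, RIGHT=2, LEFT=6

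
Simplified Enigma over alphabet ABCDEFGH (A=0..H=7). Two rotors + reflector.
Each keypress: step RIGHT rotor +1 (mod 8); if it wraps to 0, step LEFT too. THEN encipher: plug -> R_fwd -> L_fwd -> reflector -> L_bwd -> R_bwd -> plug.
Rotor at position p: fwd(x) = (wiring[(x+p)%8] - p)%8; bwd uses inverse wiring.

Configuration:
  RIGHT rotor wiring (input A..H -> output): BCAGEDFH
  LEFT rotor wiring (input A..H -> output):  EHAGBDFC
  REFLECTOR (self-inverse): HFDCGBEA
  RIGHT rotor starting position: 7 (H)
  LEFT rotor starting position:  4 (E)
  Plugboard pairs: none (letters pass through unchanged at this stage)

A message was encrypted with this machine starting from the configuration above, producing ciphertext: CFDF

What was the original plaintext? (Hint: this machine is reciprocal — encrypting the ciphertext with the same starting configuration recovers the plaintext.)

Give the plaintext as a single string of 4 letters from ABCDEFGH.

Char 1 ('C'): step: R->0, L->5 (L advanced); C->plug->C->R->A->L->G->refl->E->L'->H->R'->H->plug->H
Char 2 ('F'): step: R->1, L=5; F->plug->F->R->E->L->C->refl->D->L'->F->R'->C->plug->C
Char 3 ('D'): step: R->2, L=5; D->plug->D->R->B->L->A->refl->H->L'->D->R'->E->plug->E
Char 4 ('F'): step: R->3, L=5; F->plug->F->R->G->L->B->refl->F->L'->C->R'->D->plug->D

Answer: HCED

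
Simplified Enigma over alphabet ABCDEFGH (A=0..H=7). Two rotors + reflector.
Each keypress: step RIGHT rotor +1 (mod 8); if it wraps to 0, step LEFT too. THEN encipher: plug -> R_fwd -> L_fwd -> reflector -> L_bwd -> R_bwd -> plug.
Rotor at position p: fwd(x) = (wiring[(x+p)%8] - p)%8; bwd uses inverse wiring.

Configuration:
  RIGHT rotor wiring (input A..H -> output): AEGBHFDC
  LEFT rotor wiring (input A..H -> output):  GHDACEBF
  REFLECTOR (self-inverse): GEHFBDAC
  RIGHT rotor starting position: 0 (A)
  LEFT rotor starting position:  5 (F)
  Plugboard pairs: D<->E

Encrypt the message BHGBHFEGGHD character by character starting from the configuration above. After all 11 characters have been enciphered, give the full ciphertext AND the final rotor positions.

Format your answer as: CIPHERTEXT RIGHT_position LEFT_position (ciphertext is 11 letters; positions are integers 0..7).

Answer: FCHACGGCBBC 3 6

Derivation:
Char 1 ('B'): step: R->1, L=5; B->plug->B->R->F->L->G->refl->A->L'->C->R'->F->plug->F
Char 2 ('H'): step: R->2, L=5; H->plug->H->R->C->L->A->refl->G->L'->F->R'->C->plug->C
Char 3 ('G'): step: R->3, L=5; G->plug->G->R->B->L->E->refl->B->L'->D->R'->H->plug->H
Char 4 ('B'): step: R->4, L=5; B->plug->B->R->B->L->E->refl->B->L'->D->R'->A->plug->A
Char 5 ('H'): step: R->5, L=5; H->plug->H->R->C->L->A->refl->G->L'->F->R'->C->plug->C
Char 6 ('F'): step: R->6, L=5; F->plug->F->R->D->L->B->refl->E->L'->B->R'->G->plug->G
Char 7 ('E'): step: R->7, L=5; E->plug->D->R->H->L->F->refl->D->L'->G->R'->G->plug->G
Char 8 ('G'): step: R->0, L->6 (L advanced); G->plug->G->R->D->L->B->refl->E->L'->G->R'->C->plug->C
Char 9 ('G'): step: R->1, L=6; G->plug->G->R->B->L->H->refl->C->L'->F->R'->B->plug->B
Char 10 ('H'): step: R->2, L=6; H->plug->H->R->C->L->A->refl->G->L'->H->R'->B->plug->B
Char 11 ('D'): step: R->3, L=6; D->plug->E->R->H->L->G->refl->A->L'->C->R'->C->plug->C
Final: ciphertext=FCHACGGCBBC, RIGHT=3, LEFT=6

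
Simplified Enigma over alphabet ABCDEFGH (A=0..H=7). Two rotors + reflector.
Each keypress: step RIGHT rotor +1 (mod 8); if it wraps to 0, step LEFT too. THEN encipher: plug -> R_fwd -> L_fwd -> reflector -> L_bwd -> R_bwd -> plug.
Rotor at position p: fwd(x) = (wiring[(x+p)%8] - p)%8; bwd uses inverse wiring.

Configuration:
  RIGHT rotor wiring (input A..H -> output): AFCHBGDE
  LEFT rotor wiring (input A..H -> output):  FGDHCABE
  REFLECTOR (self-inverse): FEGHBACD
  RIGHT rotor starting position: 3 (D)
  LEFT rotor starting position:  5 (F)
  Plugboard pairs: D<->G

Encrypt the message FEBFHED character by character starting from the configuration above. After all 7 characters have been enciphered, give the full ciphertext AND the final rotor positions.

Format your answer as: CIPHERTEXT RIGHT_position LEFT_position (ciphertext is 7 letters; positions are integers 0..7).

Char 1 ('F'): step: R->4, L=5; F->plug->F->R->B->L->E->refl->B->L'->E->R'->E->plug->E
Char 2 ('E'): step: R->5, L=5; E->plug->E->R->A->L->D->refl->H->L'->C->R'->G->plug->D
Char 3 ('B'): step: R->6, L=5; B->plug->B->R->G->L->C->refl->G->L'->F->R'->A->plug->A
Char 4 ('F'): step: R->7, L=5; F->plug->F->R->C->L->H->refl->D->L'->A->R'->E->plug->E
Char 5 ('H'): step: R->0, L->6 (L advanced); H->plug->H->R->E->L->F->refl->A->L'->D->R'->G->plug->D
Char 6 ('E'): step: R->1, L=6; E->plug->E->R->F->L->B->refl->E->L'->G->R'->C->plug->C
Char 7 ('D'): step: R->2, L=6; D->plug->G->R->G->L->E->refl->B->L'->F->R'->B->plug->B
Final: ciphertext=EDAEDCB, RIGHT=2, LEFT=6

Answer: EDAEDCB 2 6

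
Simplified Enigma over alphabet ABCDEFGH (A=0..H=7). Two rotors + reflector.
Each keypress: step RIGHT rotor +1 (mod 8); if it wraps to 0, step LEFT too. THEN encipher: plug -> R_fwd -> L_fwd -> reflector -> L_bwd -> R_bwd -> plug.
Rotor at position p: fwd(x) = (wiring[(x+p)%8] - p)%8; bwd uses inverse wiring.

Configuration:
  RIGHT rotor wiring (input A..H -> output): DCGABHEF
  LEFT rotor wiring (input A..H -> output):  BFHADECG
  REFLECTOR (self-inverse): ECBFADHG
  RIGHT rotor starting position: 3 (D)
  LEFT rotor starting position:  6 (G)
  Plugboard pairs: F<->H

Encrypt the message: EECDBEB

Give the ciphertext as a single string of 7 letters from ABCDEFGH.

Answer: BFDCDCC

Derivation:
Char 1 ('E'): step: R->4, L=6; E->plug->E->R->H->L->G->refl->H->L'->D->R'->B->plug->B
Char 2 ('E'): step: R->5, L=6; E->plug->E->R->F->L->C->refl->B->L'->E->R'->H->plug->F
Char 3 ('C'): step: R->6, L=6; C->plug->C->R->F->L->C->refl->B->L'->E->R'->D->plug->D
Char 4 ('D'): step: R->7, L=6; D->plug->D->R->H->L->G->refl->H->L'->D->R'->C->plug->C
Char 5 ('B'): step: R->0, L->7 (L advanced); B->plug->B->R->C->L->G->refl->H->L'->A->R'->D->plug->D
Char 6 ('E'): step: R->1, L=7; E->plug->E->R->G->L->F->refl->D->L'->H->R'->C->plug->C
Char 7 ('B'): step: R->2, L=7; B->plug->B->R->G->L->F->refl->D->L'->H->R'->C->plug->C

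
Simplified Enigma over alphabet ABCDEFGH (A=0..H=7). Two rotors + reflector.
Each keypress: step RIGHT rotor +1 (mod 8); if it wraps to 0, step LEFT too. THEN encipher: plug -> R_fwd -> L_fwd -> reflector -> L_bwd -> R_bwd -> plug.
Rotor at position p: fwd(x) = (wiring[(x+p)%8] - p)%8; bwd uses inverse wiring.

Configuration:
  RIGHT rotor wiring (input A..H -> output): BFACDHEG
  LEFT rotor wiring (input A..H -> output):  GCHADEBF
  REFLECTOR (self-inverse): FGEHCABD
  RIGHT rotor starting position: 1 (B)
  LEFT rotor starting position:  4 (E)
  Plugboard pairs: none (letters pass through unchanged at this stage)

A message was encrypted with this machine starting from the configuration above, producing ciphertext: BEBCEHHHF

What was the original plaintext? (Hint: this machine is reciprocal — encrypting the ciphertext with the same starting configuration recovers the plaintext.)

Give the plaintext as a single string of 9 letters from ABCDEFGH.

Answer: AHEAHECEE

Derivation:
Char 1 ('B'): step: R->2, L=4; B->plug->B->R->A->L->H->refl->D->L'->G->R'->A->plug->A
Char 2 ('E'): step: R->3, L=4; E->plug->E->R->D->L->B->refl->G->L'->F->R'->H->plug->H
Char 3 ('B'): step: R->4, L=4; B->plug->B->R->D->L->B->refl->G->L'->F->R'->E->plug->E
Char 4 ('C'): step: R->5, L=4; C->plug->C->R->B->L->A->refl->F->L'->C->R'->A->plug->A
Char 5 ('E'): step: R->6, L=4; E->plug->E->R->C->L->F->refl->A->L'->B->R'->H->plug->H
Char 6 ('H'): step: R->7, L=4; H->plug->H->R->F->L->G->refl->B->L'->D->R'->E->plug->E
Char 7 ('H'): step: R->0, L->5 (L advanced); H->plug->H->R->G->L->D->refl->H->L'->A->R'->C->plug->C
Char 8 ('H'): step: R->1, L=5; H->plug->H->R->A->L->H->refl->D->L'->G->R'->E->plug->E
Char 9 ('F'): step: R->2, L=5; F->plug->F->R->E->L->F->refl->A->L'->C->R'->E->plug->E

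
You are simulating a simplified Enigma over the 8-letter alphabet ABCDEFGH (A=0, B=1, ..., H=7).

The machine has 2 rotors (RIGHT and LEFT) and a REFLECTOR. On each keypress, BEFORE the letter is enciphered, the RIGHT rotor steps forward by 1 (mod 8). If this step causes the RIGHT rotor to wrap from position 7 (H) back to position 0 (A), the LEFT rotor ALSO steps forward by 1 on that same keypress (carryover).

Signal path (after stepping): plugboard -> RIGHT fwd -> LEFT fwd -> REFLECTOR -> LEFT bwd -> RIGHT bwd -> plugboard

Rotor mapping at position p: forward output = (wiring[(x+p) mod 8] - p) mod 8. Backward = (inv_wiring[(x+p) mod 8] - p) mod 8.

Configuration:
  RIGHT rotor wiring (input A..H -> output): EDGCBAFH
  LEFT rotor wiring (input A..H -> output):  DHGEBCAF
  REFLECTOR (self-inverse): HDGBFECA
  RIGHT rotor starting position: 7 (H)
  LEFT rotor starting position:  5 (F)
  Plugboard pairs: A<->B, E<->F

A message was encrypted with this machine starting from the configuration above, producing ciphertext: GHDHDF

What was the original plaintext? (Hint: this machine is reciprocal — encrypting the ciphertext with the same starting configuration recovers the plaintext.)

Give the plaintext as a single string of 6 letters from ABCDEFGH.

Answer: EGFAHB

Derivation:
Char 1 ('G'): step: R->0, L->6 (L advanced); G->plug->G->R->F->L->G->refl->C->L'->A->R'->F->plug->E
Char 2 ('H'): step: R->1, L=6; H->plug->H->R->D->L->B->refl->D->L'->G->R'->G->plug->G
Char 3 ('D'): step: R->2, L=6; D->plug->D->R->G->L->D->refl->B->L'->D->R'->E->plug->F
Char 4 ('H'): step: R->3, L=6; H->plug->H->R->D->L->B->refl->D->L'->G->R'->B->plug->A
Char 5 ('D'): step: R->4, L=6; D->plug->D->R->D->L->B->refl->D->L'->G->R'->H->plug->H
Char 6 ('F'): step: R->5, L=6; F->plug->E->R->G->L->D->refl->B->L'->D->R'->A->plug->B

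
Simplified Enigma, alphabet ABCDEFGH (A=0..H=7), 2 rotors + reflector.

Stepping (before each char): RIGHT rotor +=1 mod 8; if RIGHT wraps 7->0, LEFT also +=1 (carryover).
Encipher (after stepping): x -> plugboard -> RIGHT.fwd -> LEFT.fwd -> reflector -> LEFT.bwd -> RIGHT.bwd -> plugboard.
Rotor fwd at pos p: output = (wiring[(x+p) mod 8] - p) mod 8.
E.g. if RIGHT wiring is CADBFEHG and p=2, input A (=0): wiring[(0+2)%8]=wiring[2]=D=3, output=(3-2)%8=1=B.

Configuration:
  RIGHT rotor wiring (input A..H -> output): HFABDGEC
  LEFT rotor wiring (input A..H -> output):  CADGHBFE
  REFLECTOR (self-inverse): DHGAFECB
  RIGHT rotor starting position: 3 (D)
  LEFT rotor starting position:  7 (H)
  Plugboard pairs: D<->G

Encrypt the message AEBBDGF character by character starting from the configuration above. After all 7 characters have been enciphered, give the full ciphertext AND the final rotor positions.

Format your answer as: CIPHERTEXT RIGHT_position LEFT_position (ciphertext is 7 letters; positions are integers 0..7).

Char 1 ('A'): step: R->4, L=7; A->plug->A->R->H->L->G->refl->C->L'->G->R'->D->plug->G
Char 2 ('E'): step: R->5, L=7; E->plug->E->R->A->L->F->refl->E->L'->D->R'->F->plug->F
Char 3 ('B'): step: R->6, L=7; B->plug->B->R->E->L->H->refl->B->L'->C->R'->E->plug->E
Char 4 ('B'): step: R->7, L=7; B->plug->B->R->A->L->F->refl->E->L'->D->R'->A->plug->A
Char 5 ('D'): step: R->0, L->0 (L advanced); D->plug->G->R->E->L->H->refl->B->L'->F->R'->B->plug->B
Char 6 ('G'): step: R->1, L=0; G->plug->D->R->C->L->D->refl->A->L'->B->R'->G->plug->D
Char 7 ('F'): step: R->2, L=0; F->plug->F->R->A->L->C->refl->G->L'->D->R'->H->plug->H
Final: ciphertext=GFEABDH, RIGHT=2, LEFT=0

Answer: GFEABDH 2 0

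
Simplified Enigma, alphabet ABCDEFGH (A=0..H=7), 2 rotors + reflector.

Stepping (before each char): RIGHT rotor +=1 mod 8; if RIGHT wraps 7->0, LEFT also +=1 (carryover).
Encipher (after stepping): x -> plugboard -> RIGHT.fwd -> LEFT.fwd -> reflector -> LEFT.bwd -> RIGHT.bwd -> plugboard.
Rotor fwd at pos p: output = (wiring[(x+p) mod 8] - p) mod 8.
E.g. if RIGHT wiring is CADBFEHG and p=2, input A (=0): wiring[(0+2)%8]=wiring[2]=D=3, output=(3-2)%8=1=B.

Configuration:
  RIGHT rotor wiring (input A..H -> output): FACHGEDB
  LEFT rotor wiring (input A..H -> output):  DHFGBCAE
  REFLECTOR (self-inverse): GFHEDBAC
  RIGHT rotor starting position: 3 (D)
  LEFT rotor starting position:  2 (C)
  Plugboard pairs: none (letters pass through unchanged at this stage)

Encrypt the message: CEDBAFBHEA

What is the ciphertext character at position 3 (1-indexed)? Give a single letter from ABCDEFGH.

Char 1 ('C'): step: R->4, L=2; C->plug->C->R->H->L->F->refl->B->L'->G->R'->G->plug->G
Char 2 ('E'): step: R->5, L=2; E->plug->E->R->D->L->A->refl->G->L'->E->R'->C->plug->C
Char 3 ('D'): step: R->6, L=2; D->plug->D->R->C->L->H->refl->C->L'->F->R'->A->plug->A

A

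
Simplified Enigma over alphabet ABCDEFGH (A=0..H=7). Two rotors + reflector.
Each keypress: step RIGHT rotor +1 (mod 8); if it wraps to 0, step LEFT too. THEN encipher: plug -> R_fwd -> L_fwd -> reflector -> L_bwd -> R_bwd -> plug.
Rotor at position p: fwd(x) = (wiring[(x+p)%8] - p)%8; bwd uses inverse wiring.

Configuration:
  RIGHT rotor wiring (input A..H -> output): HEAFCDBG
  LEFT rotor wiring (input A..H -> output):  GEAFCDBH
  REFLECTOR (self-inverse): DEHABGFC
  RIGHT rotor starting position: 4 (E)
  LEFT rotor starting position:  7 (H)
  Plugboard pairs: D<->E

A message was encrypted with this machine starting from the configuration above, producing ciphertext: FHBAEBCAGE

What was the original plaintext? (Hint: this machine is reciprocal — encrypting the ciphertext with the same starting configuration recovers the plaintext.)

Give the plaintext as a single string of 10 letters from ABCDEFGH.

Char 1 ('F'): step: R->5, L=7; F->plug->F->R->D->L->B->refl->E->L'->G->R'->A->plug->A
Char 2 ('H'): step: R->6, L=7; H->plug->H->R->F->L->D->refl->A->L'->A->R'->B->plug->B
Char 3 ('B'): step: R->7, L=7; B->plug->B->R->A->L->A->refl->D->L'->F->R'->C->plug->C
Char 4 ('A'): step: R->0, L->0 (L advanced); A->plug->A->R->H->L->H->refl->C->L'->E->R'->B->plug->B
Char 5 ('E'): step: R->1, L=0; E->plug->D->R->B->L->E->refl->B->L'->G->R'->H->plug->H
Char 6 ('B'): step: R->2, L=0; B->plug->B->R->D->L->F->refl->G->L'->A->R'->C->plug->C
Char 7 ('C'): step: R->3, L=0; C->plug->C->R->A->L->G->refl->F->L'->D->R'->E->plug->D
Char 8 ('A'): step: R->4, L=0; A->plug->A->R->G->L->B->refl->E->L'->B->R'->H->plug->H
Char 9 ('G'): step: R->5, L=0; G->plug->G->R->A->L->G->refl->F->L'->D->R'->F->plug->F
Char 10 ('E'): step: R->6, L=0; E->plug->D->R->G->L->B->refl->E->L'->B->R'->C->plug->C

Answer: ABCBHCDHFC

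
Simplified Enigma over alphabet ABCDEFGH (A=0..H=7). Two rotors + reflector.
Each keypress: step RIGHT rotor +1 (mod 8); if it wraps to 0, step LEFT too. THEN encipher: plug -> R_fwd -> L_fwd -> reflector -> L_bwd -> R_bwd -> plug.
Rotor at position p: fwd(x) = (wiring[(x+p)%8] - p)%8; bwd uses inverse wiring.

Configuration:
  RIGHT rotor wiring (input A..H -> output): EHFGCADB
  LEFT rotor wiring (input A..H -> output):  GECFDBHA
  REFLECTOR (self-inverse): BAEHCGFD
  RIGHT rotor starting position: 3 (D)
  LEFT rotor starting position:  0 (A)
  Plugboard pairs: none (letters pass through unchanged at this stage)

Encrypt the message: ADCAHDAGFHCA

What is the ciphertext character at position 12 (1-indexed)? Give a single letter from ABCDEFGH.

Char 1 ('A'): step: R->4, L=0; A->plug->A->R->G->L->H->refl->D->L'->E->R'->B->plug->B
Char 2 ('D'): step: R->5, L=0; D->plug->D->R->H->L->A->refl->B->L'->F->R'->H->plug->H
Char 3 ('C'): step: R->6, L=0; C->plug->C->R->G->L->H->refl->D->L'->E->R'->G->plug->G
Char 4 ('A'): step: R->7, L=0; A->plug->A->R->C->L->C->refl->E->L'->B->R'->G->plug->G
Char 5 ('H'): step: R->0, L->1 (L advanced); H->plug->H->R->B->L->B->refl->A->L'->E->R'->A->plug->A
Char 6 ('D'): step: R->1, L=1; D->plug->D->R->B->L->B->refl->A->L'->E->R'->B->plug->B
Char 7 ('A'): step: R->2, L=1; A->plug->A->R->D->L->C->refl->E->L'->C->R'->G->plug->G
Char 8 ('G'): step: R->3, L=1; G->plug->G->R->E->L->A->refl->B->L'->B->R'->F->plug->F
Char 9 ('F'): step: R->4, L=1; F->plug->F->R->D->L->C->refl->E->L'->C->R'->H->plug->H
Char 10 ('H'): step: R->5, L=1; H->plug->H->R->F->L->G->refl->F->L'->H->R'->D->plug->D
Char 11 ('C'): step: R->6, L=1; C->plug->C->R->G->L->H->refl->D->L'->A->R'->F->plug->F
Char 12 ('A'): step: R->7, L=1; A->plug->A->R->C->L->E->refl->C->L'->D->R'->F->plug->F

F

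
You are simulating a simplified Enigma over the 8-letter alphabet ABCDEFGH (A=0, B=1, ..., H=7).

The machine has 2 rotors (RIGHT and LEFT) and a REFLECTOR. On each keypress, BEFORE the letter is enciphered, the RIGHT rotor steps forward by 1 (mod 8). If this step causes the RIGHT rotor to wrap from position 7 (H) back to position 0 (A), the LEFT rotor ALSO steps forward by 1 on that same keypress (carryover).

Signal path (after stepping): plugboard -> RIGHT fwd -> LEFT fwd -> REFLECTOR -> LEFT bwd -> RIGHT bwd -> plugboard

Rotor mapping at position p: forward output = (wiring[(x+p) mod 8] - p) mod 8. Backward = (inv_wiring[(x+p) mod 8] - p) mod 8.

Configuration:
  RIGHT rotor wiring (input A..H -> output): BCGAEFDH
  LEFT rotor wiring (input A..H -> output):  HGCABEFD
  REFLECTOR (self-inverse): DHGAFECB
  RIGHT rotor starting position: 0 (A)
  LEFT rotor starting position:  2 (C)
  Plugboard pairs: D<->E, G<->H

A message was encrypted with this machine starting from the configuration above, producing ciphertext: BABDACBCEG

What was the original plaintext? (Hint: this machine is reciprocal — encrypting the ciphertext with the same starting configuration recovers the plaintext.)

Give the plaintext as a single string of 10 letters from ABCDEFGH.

Answer: FGGHEBFDAF

Derivation:
Char 1 ('B'): step: R->1, L=2; B->plug->B->R->F->L->B->refl->H->L'->C->R'->F->plug->F
Char 2 ('A'): step: R->2, L=2; A->plug->A->R->E->L->D->refl->A->L'->A->R'->H->plug->G
Char 3 ('B'): step: R->3, L=2; B->plug->B->R->B->L->G->refl->C->L'->D->R'->H->plug->G
Char 4 ('D'): step: R->4, L=2; D->plug->E->R->F->L->B->refl->H->L'->C->R'->G->plug->H
Char 5 ('A'): step: R->5, L=2; A->plug->A->R->A->L->A->refl->D->L'->E->R'->D->plug->E
Char 6 ('C'): step: R->6, L=2; C->plug->C->R->D->L->C->refl->G->L'->B->R'->B->plug->B
Char 7 ('B'): step: R->7, L=2; B->plug->B->R->C->L->H->refl->B->L'->F->R'->F->plug->F
Char 8 ('C'): step: R->0, L->3 (L advanced); C->plug->C->R->G->L->D->refl->A->L'->E->R'->E->plug->D
Char 9 ('E'): step: R->1, L=3; E->plug->D->R->D->L->C->refl->G->L'->B->R'->A->plug->A
Char 10 ('G'): step: R->2, L=3; G->plug->H->R->A->L->F->refl->E->L'->F->R'->F->plug->F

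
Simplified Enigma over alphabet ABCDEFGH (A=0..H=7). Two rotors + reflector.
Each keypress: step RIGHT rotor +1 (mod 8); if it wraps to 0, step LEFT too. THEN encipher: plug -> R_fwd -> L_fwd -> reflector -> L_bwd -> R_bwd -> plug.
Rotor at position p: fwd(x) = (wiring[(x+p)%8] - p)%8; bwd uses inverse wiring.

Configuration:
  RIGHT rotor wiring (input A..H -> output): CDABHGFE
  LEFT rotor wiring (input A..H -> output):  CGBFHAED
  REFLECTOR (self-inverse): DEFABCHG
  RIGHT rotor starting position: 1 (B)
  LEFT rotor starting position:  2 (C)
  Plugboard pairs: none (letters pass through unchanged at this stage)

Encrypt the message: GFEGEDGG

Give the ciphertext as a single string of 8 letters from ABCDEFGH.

Answer: EHCHCHEH

Derivation:
Char 1 ('G'): step: R->2, L=2; G->plug->G->R->A->L->H->refl->G->L'->D->R'->E->plug->E
Char 2 ('F'): step: R->3, L=2; F->plug->F->R->H->L->E->refl->B->L'->F->R'->H->plug->H
Char 3 ('E'): step: R->4, L=2; E->plug->E->R->G->L->A->refl->D->L'->B->R'->C->plug->C
Char 4 ('G'): step: R->5, L=2; G->plug->G->R->E->L->C->refl->F->L'->C->R'->H->plug->H
Char 5 ('E'): step: R->6, L=2; E->plug->E->R->C->L->F->refl->C->L'->E->R'->C->plug->C
Char 6 ('D'): step: R->7, L=2; D->plug->D->R->B->L->D->refl->A->L'->G->R'->H->plug->H
Char 7 ('G'): step: R->0, L->3 (L advanced); G->plug->G->R->F->L->H->refl->G->L'->H->R'->E->plug->E
Char 8 ('G'): step: R->1, L=3; G->plug->G->R->D->L->B->refl->E->L'->B->R'->H->plug->H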